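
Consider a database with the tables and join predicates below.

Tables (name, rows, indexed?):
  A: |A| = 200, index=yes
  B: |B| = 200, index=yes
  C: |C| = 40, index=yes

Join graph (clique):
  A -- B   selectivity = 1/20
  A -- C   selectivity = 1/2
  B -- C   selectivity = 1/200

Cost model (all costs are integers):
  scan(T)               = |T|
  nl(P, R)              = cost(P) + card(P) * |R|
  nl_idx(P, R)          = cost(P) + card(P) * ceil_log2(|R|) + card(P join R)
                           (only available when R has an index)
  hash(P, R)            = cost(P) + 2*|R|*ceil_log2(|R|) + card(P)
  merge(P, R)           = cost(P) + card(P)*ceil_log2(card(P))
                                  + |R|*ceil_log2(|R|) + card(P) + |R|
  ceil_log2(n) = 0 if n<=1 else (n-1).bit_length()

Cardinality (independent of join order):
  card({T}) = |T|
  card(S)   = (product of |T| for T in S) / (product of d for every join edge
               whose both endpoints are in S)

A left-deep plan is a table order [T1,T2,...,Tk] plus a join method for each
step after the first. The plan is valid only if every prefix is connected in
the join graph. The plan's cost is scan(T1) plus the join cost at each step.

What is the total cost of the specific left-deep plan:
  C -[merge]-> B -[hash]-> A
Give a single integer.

5360

step 1: scan C: cost=40, card=40
step 2: join B via merge
    card(P join B) = 40*200/(200) = 40
    cost = 40 + 40*6 + 200*8 + 40 + 200 = 2120
step 3: join A via hash
    card(P join A) = 40*200/(20*2) = 200
    cost = 2120 + 2*200*8 + 40 = 5360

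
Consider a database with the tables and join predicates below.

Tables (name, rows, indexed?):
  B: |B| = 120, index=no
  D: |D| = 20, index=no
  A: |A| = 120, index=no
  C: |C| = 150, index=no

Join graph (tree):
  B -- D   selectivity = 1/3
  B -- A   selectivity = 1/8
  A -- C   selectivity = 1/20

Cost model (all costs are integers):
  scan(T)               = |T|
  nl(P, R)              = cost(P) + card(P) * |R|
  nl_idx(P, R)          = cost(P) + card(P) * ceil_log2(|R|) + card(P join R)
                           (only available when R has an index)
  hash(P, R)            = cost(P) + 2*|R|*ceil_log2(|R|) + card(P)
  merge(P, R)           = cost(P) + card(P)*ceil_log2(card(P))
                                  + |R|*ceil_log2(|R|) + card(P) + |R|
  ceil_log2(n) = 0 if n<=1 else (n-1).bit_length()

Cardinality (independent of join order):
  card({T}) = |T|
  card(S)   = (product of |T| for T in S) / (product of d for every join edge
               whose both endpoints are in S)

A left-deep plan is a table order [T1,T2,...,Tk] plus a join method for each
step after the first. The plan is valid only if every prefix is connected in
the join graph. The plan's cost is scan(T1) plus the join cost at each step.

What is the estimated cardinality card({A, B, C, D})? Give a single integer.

Tables in S: A(120), B(120), C(150), D(20)
Edges inside S: B-D(d=3), B-A(d=8), A-C(d=20)
numerator = 120 * 120 * 150 * 20 = 43200000
denominator = 3 * 8 * 20 = 480
card(S) = 43200000 / 480 = 90000

90000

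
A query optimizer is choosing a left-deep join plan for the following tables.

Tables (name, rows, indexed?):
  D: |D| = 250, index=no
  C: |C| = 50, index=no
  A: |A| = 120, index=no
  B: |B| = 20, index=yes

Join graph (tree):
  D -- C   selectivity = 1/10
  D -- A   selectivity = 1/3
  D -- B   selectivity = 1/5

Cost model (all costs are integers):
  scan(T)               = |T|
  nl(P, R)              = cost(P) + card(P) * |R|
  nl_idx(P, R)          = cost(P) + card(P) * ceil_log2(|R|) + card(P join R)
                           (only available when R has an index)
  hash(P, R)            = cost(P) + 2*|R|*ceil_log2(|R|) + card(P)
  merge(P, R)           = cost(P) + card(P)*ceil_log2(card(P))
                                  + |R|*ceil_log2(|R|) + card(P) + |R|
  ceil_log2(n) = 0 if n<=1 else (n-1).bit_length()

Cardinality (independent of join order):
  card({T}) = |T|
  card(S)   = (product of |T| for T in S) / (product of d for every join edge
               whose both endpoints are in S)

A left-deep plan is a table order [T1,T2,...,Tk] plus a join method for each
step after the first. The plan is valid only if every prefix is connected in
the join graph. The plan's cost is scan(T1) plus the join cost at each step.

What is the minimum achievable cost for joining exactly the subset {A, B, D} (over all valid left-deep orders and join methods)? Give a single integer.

3380

Selinger DP over subsets of {A,B,D}:
  {D}: scan cost=250, card=250
  {A}: scan cost=120, card=120
  {B}: scan cost=20, card=20
  {AD}: card=10000; try (A,hash)→2180, (D,merge)→3330, (A,merge)→3460, (D,hash)→4240, (D,nl)→30120, (A,nl)→30250; best=2180 via (A,hash)
  {BD}: card=1000; try (B,hash)→700, (D,merge)→2390, (B,nl_idx)→2500, (B,merge)→2620, (D,hash)→4040, (D,nl)→5020 …(+1); best=700 via (B,hash)
  {ABD}: card=40000; try (A,hash)→3380, (B,hash)→12380, (A,merge)→12660, (B,nl_idx)→92180, (A,nl)→120700, (B,merge)→152300 …(+1); best=3380 via (A,hash)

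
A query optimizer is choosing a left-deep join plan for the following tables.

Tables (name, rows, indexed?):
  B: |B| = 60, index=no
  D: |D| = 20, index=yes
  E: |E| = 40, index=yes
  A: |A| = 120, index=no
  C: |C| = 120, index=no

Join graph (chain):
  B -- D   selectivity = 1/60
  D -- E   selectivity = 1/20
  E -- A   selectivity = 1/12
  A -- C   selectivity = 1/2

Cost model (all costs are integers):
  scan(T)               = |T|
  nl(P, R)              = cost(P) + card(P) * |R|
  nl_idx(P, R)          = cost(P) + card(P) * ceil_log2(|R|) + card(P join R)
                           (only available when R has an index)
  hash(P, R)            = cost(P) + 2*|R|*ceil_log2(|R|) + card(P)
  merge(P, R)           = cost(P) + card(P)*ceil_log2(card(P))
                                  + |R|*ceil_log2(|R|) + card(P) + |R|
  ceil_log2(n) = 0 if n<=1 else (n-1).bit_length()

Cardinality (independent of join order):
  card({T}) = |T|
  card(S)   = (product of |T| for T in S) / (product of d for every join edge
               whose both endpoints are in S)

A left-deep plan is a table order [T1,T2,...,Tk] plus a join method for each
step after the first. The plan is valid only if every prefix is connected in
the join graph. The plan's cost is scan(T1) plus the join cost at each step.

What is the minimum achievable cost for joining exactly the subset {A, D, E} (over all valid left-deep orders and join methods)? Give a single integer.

Selinger DP over subsets of {A,D,E}:
  {D}: scan cost=20, card=20
  {E}: scan cost=40, card=40
  {A}: scan cost=120, card=120
  {DE}: card=40; try (E,nl_idx)→180, (D,hash)→280, (D,nl_idx)→280, (E,merge)→420, (D,merge)→440, (E,hash)→520 …(+2); best=180 via (E,nl_idx)
  {AE}: card=400; try (E,hash)→720, (E,nl_idx)→1240, (A,merge)→1280, (E,merge)→1360, (A,hash)→1760, (A,nl)→4840 …(+1); best=720 via (E,hash)
  {ADE}: card=400; try (D,hash)→1320, (A,merge)→1420, (A,hash)→1900, (D,nl_idx)→3120, (D,merge)→4840, (A,nl)→4980 …(+1); best=1320 via (D,hash)

1320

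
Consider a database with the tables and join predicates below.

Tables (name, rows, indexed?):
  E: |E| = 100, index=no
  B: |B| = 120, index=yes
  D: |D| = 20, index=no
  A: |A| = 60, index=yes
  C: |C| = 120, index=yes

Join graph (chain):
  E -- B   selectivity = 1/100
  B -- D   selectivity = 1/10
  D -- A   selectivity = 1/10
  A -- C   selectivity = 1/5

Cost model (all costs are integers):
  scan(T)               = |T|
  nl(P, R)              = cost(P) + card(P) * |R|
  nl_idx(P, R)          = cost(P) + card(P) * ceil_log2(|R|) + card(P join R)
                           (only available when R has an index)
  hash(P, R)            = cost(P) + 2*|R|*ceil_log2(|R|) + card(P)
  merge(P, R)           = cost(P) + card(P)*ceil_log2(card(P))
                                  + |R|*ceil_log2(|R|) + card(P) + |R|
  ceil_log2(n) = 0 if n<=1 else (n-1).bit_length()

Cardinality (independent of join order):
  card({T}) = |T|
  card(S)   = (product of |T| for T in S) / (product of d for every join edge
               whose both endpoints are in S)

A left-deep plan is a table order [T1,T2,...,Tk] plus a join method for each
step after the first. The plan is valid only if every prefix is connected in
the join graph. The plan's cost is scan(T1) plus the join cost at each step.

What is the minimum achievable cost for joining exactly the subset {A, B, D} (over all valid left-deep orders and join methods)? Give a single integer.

1360

Selinger DP over subsets of {A,B,D}:
  {B}: scan cost=120, card=120
  {D}: scan cost=20, card=20
  {A}: scan cost=60, card=60
  {BD}: card=240; try (B,nl_idx)→400, (D,hash)→440, (B,merge)→1100, (D,merge)→1200, (B,hash)→1720, (B,nl)→2420 …(+1); best=400 via (B,nl_idx)
  {AD}: card=120; try (A,nl_idx)→260, (D,hash)→320, (A,merge)→560, (D,merge)→600, (A,hash)→760, (A,nl)→1220 …(+1); best=260 via (A,nl_idx)
  {ABD}: card=1440; try (A,hash)→1360, (B,hash)→2060, (B,merge)→2180, (B,nl_idx)→2540, (A,merge)→2980, (A,nl_idx)→3280 …(+2); best=1360 via (A,hash)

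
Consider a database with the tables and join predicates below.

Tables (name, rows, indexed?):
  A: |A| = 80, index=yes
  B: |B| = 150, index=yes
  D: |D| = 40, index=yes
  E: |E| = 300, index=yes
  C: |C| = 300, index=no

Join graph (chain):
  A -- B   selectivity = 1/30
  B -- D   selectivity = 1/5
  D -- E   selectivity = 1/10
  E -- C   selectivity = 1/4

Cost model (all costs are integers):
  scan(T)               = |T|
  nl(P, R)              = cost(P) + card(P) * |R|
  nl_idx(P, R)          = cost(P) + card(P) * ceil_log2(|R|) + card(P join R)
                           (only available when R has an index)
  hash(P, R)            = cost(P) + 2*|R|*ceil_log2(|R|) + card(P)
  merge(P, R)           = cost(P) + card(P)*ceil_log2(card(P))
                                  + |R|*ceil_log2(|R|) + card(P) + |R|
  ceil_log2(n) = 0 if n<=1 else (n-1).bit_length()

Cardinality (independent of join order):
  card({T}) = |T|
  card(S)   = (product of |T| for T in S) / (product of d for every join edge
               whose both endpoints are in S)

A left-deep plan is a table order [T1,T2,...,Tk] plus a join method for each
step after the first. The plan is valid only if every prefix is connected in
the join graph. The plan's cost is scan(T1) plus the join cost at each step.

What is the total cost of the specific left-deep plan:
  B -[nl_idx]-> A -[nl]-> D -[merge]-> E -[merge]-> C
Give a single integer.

1793200

step 1: scan B: cost=150, card=150
step 2: join A via nl_idx
    card(P join A) = 150*80/(30) = 400
    cost = 150 + 150*7 + 400 = 1600
step 3: join D via nl
    card(P join D) = 400*40/(5) = 3200
    cost = 1600 + 400*40 = 17600
step 4: join E via merge
    card(P join E) = 3200*300/(10) = 96000
    cost = 17600 + 3200*12 + 300*9 + 3200 + 300 = 62200
step 5: join C via merge
    card(P join C) = 96000*300/(4) = 7200000
    cost = 62200 + 96000*17 + 300*9 + 96000 + 300 = 1793200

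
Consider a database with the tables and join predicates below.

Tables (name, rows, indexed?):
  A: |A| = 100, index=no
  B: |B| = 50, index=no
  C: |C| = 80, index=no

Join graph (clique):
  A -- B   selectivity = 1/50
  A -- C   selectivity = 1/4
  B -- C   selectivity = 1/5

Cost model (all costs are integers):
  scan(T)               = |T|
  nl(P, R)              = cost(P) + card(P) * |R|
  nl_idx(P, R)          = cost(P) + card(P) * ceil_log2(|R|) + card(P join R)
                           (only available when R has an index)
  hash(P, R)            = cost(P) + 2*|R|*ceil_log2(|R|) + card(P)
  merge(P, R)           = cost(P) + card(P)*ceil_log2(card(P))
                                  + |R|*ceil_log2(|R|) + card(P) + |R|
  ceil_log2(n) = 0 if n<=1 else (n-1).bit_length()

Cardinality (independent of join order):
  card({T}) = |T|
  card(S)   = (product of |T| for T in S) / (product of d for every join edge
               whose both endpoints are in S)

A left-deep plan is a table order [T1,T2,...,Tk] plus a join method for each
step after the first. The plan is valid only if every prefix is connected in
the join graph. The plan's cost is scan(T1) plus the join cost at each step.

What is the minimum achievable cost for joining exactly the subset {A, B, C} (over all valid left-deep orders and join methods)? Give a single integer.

2020

Selinger DP over subsets of {A,B,C}:
  {A}: scan cost=100, card=100
  {B}: scan cost=50, card=50
  {C}: scan cost=80, card=80
  {AB}: card=100; try (B,hash)→800, (A,merge)→1200, (B,merge)→1250, (A,hash)→1500, (A,nl)→5050, (B,nl)→5100; best=800 via (B,hash)
  {AC}: card=2000; try (C,hash)→1320, (A,merge)→1520, (C,merge)→1540, (A,hash)→1560, (A,nl)→8080, (C,nl)→8100; best=1320 via (C,hash)
  {BC}: card=800; try (B,hash)→760, (C,merge)→1040, (B,merge)→1070, (C,hash)→1220, (C,nl)→4050, (B,nl)→4080; best=760 via (B,hash)
  {ABC}: card=400; try (C,hash)→2020, (C,merge)→2240, (A,hash)→2960, (B,hash)→3920, (C,nl)→8800, (A,merge)→10360 …(+3); best=2020 via (C,hash)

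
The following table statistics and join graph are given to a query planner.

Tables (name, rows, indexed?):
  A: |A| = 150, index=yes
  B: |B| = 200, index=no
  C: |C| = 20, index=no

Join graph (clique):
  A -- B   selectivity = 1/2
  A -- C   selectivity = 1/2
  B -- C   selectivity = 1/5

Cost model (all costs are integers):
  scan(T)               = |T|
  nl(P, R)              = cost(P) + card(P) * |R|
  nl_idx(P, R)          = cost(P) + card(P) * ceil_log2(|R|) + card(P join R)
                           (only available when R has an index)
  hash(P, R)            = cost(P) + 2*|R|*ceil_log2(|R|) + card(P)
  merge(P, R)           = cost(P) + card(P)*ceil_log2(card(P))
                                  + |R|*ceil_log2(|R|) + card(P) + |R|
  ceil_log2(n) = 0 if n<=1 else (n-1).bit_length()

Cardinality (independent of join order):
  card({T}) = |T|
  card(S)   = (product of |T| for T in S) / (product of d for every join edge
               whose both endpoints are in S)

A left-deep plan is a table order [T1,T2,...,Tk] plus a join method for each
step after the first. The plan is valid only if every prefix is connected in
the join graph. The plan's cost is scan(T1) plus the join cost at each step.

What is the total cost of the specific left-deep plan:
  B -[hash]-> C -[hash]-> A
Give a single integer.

step 1: scan B: cost=200, card=200
step 2: join C via hash
    card(P join C) = 200*20/(5) = 800
    cost = 200 + 2*20*5 + 200 = 600
step 3: join A via hash
    card(P join A) = 800*150/(2*2) = 30000
    cost = 600 + 2*150*8 + 800 = 3800

3800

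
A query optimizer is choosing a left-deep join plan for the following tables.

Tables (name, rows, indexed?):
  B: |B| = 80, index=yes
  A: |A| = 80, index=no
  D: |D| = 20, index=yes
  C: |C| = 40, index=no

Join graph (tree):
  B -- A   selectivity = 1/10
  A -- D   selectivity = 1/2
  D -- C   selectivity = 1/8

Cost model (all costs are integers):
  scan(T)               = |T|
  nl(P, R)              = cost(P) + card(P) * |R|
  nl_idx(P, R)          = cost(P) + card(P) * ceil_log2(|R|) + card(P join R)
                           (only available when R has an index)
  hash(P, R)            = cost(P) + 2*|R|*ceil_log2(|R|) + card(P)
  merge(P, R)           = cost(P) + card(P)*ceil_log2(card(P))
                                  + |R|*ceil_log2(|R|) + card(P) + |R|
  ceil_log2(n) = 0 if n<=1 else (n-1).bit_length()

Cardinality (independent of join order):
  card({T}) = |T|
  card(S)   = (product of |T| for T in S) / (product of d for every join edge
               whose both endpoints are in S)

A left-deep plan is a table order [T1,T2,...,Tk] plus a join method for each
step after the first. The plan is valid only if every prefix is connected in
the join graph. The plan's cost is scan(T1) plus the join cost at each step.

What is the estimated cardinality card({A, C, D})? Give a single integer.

4000

Tables in S: A(80), C(40), D(20)
Edges inside S: A-D(d=2), D-C(d=8)
numerator = 80 * 40 * 20 = 64000
denominator = 2 * 8 = 16
card(S) = 64000 / 16 = 4000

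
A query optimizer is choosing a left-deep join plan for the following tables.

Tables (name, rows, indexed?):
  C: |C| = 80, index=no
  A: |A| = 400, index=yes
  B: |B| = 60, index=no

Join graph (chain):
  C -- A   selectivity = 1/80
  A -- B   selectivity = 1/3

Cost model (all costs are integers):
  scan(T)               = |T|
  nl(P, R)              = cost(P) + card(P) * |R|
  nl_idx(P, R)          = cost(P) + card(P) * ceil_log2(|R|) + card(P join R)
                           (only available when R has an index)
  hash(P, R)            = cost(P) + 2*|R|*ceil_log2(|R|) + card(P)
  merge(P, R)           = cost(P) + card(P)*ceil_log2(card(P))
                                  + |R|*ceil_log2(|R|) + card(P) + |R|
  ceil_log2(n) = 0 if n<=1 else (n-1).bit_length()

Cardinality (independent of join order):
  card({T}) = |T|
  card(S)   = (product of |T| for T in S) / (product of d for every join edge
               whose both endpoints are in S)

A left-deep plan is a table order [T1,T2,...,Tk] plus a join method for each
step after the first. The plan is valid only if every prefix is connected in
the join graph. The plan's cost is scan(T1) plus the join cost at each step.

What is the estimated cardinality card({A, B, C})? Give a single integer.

Tables in S: A(400), B(60), C(80)
Edges inside S: C-A(d=80), A-B(d=3)
numerator = 400 * 60 * 80 = 1920000
denominator = 80 * 3 = 240
card(S) = 1920000 / 240 = 8000

8000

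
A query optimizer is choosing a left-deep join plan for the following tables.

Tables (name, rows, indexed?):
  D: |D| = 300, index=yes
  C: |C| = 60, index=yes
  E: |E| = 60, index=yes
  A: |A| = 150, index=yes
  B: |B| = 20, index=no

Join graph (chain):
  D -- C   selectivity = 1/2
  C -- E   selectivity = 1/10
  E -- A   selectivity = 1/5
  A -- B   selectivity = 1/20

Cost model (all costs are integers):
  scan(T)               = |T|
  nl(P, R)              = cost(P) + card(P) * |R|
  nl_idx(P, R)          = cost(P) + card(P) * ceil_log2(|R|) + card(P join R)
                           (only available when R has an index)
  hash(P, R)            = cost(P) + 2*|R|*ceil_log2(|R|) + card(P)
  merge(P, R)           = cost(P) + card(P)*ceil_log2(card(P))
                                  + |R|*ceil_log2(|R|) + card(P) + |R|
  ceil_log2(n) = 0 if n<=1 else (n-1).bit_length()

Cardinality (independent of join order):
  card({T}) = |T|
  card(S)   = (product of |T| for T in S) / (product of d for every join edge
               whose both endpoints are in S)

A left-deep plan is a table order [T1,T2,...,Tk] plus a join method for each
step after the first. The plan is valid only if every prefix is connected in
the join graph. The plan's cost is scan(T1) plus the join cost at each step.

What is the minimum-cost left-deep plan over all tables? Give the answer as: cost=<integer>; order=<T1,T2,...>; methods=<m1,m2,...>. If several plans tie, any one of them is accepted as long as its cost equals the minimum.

Selinger DP (subsets sized 1..n):
  {D}: scan cost=300, card=300
  {C}: scan cost=60, card=60
  {E}: scan cost=60, card=60
  {A}: scan cost=150, card=150
  {B}: scan cost=20, card=20
  {CD}: card=9000; try (C,hash)→1320, (D,merge)→3480, (C,merge)→3720, (D,hash)→5520, (D,nl_idx)→9600, (C,nl_idx)→11100 …(+2); best=1320 via (C,hash)
  {CE}: card=360; try (E,nl_idx)→780, (C,nl_idx)→780, (E,hash)→840, (C,hash)→840, (E,merge)→900, (C,merge)→900 …(+2); best=780 via (E,nl_idx)
  {AE}: card=1800; try (E,hash)→1020, (A,merge)→1830, (E,merge)→1920, (A,nl_idx)→2340, (A,hash)→2520, (E,nl_idx)→2850 …(+2); best=1020 via (E,hash)
  {AB}: card=150; try (A,nl_idx)→330, (B,hash)→500, (A,merge)→1490, (B,merge)→1620, (A,hash)→2440, (A,nl)→3020 …(+1); best=330 via (A,nl_idx)
  {CDE}: card=54000; try (D,hash)→6540, (D,merge)→7380, (E,hash)→11040, (D,nl_idx)→58020, (D,nl)→108780, (E,nl_idx)→109320 …(+2); best=6540 via (D,hash)
  {ACE}: card=10800; try (C,hash)→3540, (A,hash)→3540, (A,merge)→5730, (A,nl_idx)→14460, (C,nl_idx)→22620, (C,merge)→23040 …(+2); best=3540 via (C,hash)
  {ABE}: card=1800; try (E,hash)→1200, (E,merge)→2100, (B,hash)→3020, (E,nl_idx)→3030, (E,nl)→9330, (B,merge)→22740 …(+1); best=1200 via (E,hash)
  {ACDE}: card=1620000; try (D,hash)→19740, (A,hash)→62940, (D,merge)→168540, (A,merge)→925890, (D,nl_idx)→1720740, (A,nl_idx)→2058540 …(+2); best=19740 via (D,hash)
  {ABCE}: card=10800; try (C,hash)→3720, (B,hash)→14540, (C,nl_idx)→22800, (C,merge)→23220, (C,nl)→109200, (B,merge)→165660 …(+1); best=3720 via (C,hash)
  {ABCDE}: card=1620000; try (D,hash)→19920, (D,merge)→168720, (B,hash)→1639940, (D,nl_idx)→1720920, (D,nl)→3243720, (B,nl)→32419740 …(+1); best=19920 via (D,hash)

cost=19920; order=B,A,E,C,D; methods=nl_idx,hash,hash,hash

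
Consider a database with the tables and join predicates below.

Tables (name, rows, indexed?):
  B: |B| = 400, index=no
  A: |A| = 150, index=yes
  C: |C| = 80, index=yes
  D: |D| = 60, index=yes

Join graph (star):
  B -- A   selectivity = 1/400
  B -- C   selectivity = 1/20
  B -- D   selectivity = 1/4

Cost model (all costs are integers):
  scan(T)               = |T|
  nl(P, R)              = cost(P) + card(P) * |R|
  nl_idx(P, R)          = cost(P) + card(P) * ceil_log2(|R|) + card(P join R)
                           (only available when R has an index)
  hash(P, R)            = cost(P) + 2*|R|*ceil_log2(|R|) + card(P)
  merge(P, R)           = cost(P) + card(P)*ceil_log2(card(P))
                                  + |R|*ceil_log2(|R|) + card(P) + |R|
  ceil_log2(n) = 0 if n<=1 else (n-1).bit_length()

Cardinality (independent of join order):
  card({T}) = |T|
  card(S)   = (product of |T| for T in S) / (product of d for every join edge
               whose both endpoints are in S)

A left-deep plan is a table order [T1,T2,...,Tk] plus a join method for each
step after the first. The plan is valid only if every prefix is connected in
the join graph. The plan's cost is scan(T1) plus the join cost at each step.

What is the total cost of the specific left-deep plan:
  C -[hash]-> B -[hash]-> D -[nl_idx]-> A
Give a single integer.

step 1: scan C: cost=80, card=80
step 2: join B via hash
    card(P join B) = 80*400/(20) = 1600
    cost = 80 + 2*400*9 + 80 = 7360
step 3: join D via hash
    card(P join D) = 1600*60/(4) = 24000
    cost = 7360 + 2*60*6 + 1600 = 9680
step 4: join A via nl_idx
    card(P join A) = 24000*150/(400) = 9000
    cost = 9680 + 24000*8 + 9000 = 210680

210680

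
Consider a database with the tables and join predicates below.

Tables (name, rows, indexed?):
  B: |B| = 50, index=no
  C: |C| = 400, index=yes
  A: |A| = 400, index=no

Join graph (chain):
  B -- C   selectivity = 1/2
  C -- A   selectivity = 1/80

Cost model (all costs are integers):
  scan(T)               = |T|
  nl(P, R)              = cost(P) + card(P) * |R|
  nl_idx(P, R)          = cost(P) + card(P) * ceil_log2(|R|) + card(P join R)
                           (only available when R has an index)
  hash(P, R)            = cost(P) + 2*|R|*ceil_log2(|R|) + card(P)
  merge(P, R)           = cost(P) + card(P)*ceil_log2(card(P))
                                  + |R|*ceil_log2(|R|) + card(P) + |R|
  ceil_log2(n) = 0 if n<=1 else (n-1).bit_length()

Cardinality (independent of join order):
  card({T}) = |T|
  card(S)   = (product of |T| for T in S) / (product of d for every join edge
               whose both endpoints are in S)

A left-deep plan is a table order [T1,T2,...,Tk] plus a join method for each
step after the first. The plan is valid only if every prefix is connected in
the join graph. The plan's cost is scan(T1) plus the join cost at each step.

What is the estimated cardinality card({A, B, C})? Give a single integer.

Tables in S: A(400), B(50), C(400)
Edges inside S: B-C(d=2), C-A(d=80)
numerator = 400 * 50 * 400 = 8000000
denominator = 2 * 80 = 160
card(S) = 8000000 / 160 = 50000

50000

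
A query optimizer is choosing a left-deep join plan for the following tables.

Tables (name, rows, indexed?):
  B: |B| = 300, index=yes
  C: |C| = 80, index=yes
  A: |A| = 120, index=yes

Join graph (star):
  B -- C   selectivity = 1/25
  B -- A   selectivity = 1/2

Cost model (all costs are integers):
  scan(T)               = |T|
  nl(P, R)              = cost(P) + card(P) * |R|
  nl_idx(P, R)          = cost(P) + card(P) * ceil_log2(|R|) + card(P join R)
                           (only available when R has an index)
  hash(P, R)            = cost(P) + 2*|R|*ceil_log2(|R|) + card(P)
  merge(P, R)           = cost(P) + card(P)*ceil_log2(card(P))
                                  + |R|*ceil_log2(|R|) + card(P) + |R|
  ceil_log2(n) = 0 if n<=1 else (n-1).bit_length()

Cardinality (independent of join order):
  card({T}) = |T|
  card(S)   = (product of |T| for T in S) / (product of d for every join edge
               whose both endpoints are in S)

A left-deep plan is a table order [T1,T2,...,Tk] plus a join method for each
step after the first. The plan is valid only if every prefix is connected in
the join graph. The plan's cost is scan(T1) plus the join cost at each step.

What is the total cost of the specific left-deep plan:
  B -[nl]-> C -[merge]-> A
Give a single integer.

step 1: scan B: cost=300, card=300
step 2: join C via nl
    card(P join C) = 300*80/(25) = 960
    cost = 300 + 300*80 = 24300
step 3: join A via merge
    card(P join A) = 960*120/(2) = 57600
    cost = 24300 + 960*10 + 120*7 + 960 + 120 = 35820

35820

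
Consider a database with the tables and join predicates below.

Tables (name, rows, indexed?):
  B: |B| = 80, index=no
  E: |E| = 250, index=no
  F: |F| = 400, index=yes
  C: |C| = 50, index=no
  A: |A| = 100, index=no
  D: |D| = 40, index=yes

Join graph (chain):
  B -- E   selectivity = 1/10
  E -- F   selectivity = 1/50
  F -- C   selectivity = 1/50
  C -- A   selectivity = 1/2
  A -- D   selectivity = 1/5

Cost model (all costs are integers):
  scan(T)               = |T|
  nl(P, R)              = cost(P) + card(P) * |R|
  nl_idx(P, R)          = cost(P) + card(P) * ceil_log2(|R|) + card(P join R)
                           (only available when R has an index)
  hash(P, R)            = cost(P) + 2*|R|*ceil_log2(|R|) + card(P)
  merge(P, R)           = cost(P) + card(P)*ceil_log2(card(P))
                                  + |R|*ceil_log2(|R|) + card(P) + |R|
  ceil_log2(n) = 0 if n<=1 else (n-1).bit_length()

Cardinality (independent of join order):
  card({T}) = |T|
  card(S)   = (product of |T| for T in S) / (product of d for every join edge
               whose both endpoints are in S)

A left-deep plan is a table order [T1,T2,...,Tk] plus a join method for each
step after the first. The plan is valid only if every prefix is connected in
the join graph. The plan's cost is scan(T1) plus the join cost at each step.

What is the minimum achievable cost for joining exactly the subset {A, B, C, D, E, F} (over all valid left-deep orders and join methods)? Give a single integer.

Selinger DP over subsets of {A,B,C,D,E,F}:
  {B}: scan cost=80, card=80
  {E}: scan cost=250, card=250
  {F}: scan cost=400, card=400
  {C}: scan cost=50, card=50
  {A}: scan cost=100, card=100
  {D}: scan cost=40, card=40
  {BE}: card=2000; try (B,hash)→1620, (E,merge)→2970, (B,merge)→3140, (E,hash)→4160, (E,nl)→20080, (B,nl)→20250; best=1620 via (B,hash)
  {EF}: card=2000; try (F,nl_idx)→4500, (E,hash)→4800, (F,merge)→6500, (E,merge)→6650, (F,hash)→7700, (F,nl)→100250 …(+1); best=4500 via (F,nl_idx)
  {CF}: card=400; try (F,nl_idx)→900, (C,hash)→1400, (F,merge)→4400, (C,merge)→4750, (F,hash)→7300, (F,nl)→20050 …(+1); best=900 via (F,nl_idx)
  {AC}: card=2500; try (C,hash)→800, (A,merge)→1200, (C,merge)→1250, (A,hash)→1500, (A,nl)→5050, (C,nl)→5100; best=800 via (C,hash)
  {AD}: card=800; try (D,hash)→680, (A,merge)→1120, (D,merge)→1180, (A,hash)→1480, (D,nl_idx)→1500, (A,nl)→4040 …(+1); best=680 via (D,hash)
  {BEF}: card=16000; try (B,hash)→7620, (F,hash)→10820, (B,merge)→29140, (F,merge)→29620, (F,nl_idx)→35620, (B,nl)→164500 …(+1); best=7620 via (B,hash)
  {CEF}: card=2000; try (E,hash)→5300, (C,hash)→7100, (E,merge)→7150, (C,merge)→28850, (E,nl)→100900, (C,nl)→104500; best=5300 via (E,hash)
  {ACF}: card=20000; try (A,hash)→2700, (A,merge)→5700, (F,hash)→10500, (F,merge)→37300, (A,nl)→40900, (F,nl_idx)→43300 …(+1); best=2700 via (A,hash)
  {ACD}: card=20000; try (C,hash)→2080, (D,hash)→3780, (C,merge)→9830, (D,merge)→33580, (D,nl_idx)→35800, (C,nl)→40680 …(+1); best=2080 via (C,hash)
  {BCEF}: card=16000; try (B,hash)→8420, (C,hash)→24220, (B,merge)→29940, (B,nl)→165300, (C,merge)→247970, (C,nl)→807620; best=8420 via (B,hash)
  {ACEF}: card=100000; try (A,hash)→8700, (E,hash)→26700, (A,merge)→30100, (A,nl)→205300, (E,merge)→324950, (E,nl)→5002700; best=8700 via (A,hash)
  {ACDF}: card=160000; try (D,hash)→23180, (F,hash)→29280, (D,nl_idx)→282700, (D,merge)→322980, (F,merge)→326080, (F,nl_idx)→342080 …(+2); best=23180 via (D,hash)
  {ABCEF}: card=800000; try (A,hash)→25820, (B,hash)→109820, (A,merge)→249220, (A,nl)→1608420, (B,merge)→1809340, (B,nl)→8008700; best=25820 via (A,hash)
  {ACDEF}: card=800000; try (D,hash)→109180, (E,hash)→187180, (D,nl_idx)→1408700, (D,merge)→1808980, (E,merge)→3065430, (D,nl)→4008700 …(+1); best=109180 via (D,hash)
  {ABCDEF}: card=6400000; try (D,hash)→826300, (B,hash)→910300, (D,nl_idx)→11225820, (D,merge)→16826100, (B,merge)→16909820, (D,nl)→32025820 …(+1); best=826300 via (D,hash)

826300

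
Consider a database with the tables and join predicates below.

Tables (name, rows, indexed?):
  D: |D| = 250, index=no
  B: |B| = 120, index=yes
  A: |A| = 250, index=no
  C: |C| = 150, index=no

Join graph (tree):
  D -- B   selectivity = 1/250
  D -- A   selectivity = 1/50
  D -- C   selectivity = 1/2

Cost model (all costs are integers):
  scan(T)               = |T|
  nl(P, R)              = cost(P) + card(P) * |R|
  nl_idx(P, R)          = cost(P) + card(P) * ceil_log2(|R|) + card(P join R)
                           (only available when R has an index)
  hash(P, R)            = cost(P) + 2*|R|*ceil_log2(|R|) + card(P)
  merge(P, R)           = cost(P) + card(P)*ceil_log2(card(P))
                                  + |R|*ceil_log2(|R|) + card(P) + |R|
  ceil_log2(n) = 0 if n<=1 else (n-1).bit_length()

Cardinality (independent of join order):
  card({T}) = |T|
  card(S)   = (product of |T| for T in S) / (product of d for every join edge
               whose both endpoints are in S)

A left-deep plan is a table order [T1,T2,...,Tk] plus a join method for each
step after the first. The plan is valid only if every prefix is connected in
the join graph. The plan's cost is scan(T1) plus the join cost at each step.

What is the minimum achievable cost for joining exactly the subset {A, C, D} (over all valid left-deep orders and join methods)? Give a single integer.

Selinger DP over subsets of {A,C,D}:
  {D}: scan cost=250, card=250
  {A}: scan cost=250, card=250
  {C}: scan cost=150, card=150
  {AD}: card=1250; try (D,hash)→4500, (A,hash)→4500, (D,merge)→4750, (A,merge)→4750, (D,nl)→62750, (A,nl)→62750; best=4500 via (D,hash)
  {CD}: card=18750; try (C,hash)→2900, (D,merge)→3750, (C,merge)→3850, (D,hash)→4300, (D,nl)→37650, (C,nl)→37750; best=2900 via (C,hash)
  {ACD}: card=93750; try (C,hash)→8150, (C,merge)→20850, (A,hash)→25650, (C,nl)→192000, (A,merge)→305150, (A,nl)→4690400; best=8150 via (C,hash)

8150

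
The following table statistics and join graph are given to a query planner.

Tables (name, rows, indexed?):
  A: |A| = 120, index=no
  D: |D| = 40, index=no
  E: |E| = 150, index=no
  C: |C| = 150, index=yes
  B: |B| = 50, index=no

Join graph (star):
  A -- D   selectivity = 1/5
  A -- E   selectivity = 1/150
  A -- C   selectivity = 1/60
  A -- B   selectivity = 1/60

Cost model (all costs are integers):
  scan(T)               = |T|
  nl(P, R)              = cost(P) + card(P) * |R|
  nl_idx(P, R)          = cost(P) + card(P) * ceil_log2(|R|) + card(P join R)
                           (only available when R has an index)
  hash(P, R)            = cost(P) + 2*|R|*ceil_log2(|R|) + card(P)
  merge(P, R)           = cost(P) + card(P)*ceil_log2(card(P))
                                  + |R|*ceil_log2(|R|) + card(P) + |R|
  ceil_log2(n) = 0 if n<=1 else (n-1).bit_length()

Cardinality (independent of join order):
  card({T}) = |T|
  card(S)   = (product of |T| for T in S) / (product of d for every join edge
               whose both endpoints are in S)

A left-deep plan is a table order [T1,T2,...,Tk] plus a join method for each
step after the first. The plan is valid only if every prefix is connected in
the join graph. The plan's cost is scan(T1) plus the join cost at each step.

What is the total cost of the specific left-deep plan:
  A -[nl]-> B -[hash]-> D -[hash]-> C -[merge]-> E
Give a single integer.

step 1: scan A: cost=120, card=120
step 2: join B via nl
    card(P join B) = 120*50/(60) = 100
    cost = 120 + 120*50 = 6120
step 3: join D via hash
    card(P join D) = 100*40/(5) = 800
    cost = 6120 + 2*40*6 + 100 = 6700
step 4: join C via hash
    card(P join C) = 800*150/(60) = 2000
    cost = 6700 + 2*150*8 + 800 = 9900
step 5: join E via merge
    card(P join E) = 2000*150/(150) = 2000
    cost = 9900 + 2000*11 + 150*8 + 2000 + 150 = 35250

35250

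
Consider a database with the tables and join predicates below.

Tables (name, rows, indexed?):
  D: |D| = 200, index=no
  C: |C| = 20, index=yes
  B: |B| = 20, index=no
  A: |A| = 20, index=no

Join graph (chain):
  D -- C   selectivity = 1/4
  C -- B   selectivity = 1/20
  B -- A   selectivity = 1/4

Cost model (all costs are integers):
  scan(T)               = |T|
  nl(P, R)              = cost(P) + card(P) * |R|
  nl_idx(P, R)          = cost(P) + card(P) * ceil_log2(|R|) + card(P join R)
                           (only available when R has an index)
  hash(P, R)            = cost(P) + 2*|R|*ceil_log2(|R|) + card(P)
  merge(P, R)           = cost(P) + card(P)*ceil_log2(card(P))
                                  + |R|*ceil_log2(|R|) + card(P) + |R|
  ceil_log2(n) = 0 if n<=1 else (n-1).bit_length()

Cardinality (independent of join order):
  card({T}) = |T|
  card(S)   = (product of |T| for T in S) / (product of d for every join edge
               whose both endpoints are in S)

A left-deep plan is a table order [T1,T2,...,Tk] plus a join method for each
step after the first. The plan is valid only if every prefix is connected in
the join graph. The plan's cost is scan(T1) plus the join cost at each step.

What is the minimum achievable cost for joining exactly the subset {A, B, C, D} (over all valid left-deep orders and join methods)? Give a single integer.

2960

Selinger DP over subsets of {A,B,C,D}:
  {D}: scan cost=200, card=200
  {C}: scan cost=20, card=20
  {B}: scan cost=20, card=20
  {A}: scan cost=20, card=20
  {CD}: card=1000; try (C,hash)→600, (D,merge)→1940, (C,merge)→2120, (C,nl_idx)→2200, (D,hash)→3240, (D,nl)→4020 …(+1); best=600 via (C,hash)
  {BC}: card=20; try (C,nl_idx)→140, (C,hash)→240, (B,hash)→240, (C,merge)→260, (B,merge)→260, (C,nl)→420 …(+1); best=140 via (C,nl_idx)
  {AB}: card=100; try (B,hash)→240, (A,hash)→240, (B,merge)→260, (A,merge)→260, (B,nl)→420, (A,nl)→420; best=240 via (B,hash)
  {BCD}: card=1000; try (B,hash)→1800, (D,merge)→2060, (D,hash)→3360, (D,nl)→4140, (B,merge)→11720, (B,nl)→20600; best=1800 via (B,hash)
  {ABC}: card=100; try (A,hash)→360, (A,merge)→380, (C,hash)→540, (A,nl)→540, (C,nl_idx)→840, (C,merge)→1160 …(+1); best=360 via (A,hash)
  {ABCD}: card=5000; try (D,merge)→2960, (A,hash)→3000, (D,hash)→3660, (A,merge)→12920, (D,nl)→20360, (A,nl)→21800; best=2960 via (D,merge)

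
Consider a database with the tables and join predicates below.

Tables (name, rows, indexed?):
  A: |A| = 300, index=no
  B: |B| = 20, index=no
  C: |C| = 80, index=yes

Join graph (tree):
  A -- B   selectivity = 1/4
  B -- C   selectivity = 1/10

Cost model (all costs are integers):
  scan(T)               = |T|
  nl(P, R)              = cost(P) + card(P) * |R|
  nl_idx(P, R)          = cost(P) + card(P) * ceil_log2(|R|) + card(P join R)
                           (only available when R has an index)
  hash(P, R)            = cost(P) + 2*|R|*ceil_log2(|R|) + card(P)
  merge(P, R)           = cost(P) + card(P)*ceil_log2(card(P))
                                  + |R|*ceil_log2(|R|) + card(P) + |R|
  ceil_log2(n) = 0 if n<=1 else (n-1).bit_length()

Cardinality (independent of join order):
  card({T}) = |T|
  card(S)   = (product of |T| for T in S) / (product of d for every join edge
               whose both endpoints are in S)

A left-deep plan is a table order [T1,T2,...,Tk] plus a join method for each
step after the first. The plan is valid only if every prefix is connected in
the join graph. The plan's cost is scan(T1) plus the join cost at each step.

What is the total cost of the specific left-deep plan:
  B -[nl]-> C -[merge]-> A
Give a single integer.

step 1: scan B: cost=20, card=20
step 2: join C via nl
    card(P join C) = 20*80/(10) = 160
    cost = 20 + 20*80 = 1620
step 3: join A via merge
    card(P join A) = 160*300/(4) = 12000
    cost = 1620 + 160*8 + 300*9 + 160 + 300 = 6060

6060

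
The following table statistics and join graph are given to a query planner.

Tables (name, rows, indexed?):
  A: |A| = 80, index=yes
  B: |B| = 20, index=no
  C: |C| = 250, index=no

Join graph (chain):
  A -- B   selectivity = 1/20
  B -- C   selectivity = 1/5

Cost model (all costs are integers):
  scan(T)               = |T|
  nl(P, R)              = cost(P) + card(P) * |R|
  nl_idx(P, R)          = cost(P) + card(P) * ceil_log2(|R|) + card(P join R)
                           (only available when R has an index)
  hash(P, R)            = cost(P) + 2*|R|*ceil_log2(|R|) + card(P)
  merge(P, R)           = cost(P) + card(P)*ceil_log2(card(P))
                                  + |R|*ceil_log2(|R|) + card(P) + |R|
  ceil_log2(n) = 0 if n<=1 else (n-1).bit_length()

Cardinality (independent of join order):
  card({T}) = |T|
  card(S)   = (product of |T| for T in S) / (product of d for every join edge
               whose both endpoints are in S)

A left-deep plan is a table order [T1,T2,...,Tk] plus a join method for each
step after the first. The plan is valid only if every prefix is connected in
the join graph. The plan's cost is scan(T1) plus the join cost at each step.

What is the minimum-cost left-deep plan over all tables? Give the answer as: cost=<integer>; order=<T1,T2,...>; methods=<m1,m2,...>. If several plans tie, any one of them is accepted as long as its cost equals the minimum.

cost=2820; order=C,B,A; methods=hash,hash

Selinger DP (subsets sized 1..n):
  {A}: scan cost=80, card=80
  {B}: scan cost=20, card=20
  {C}: scan cost=250, card=250
  {AB}: card=80; try (A,nl_idx)→240, (B,hash)→360, (A,merge)→780, (B,merge)→840, (A,hash)→1160, (A,nl)→1620 …(+1); best=240 via (A,nl_idx)
  {BC}: card=1000; try (B,hash)→700, (C,merge)→2390, (B,merge)→2620, (C,hash)→4040, (C,nl)→5020, (B,nl)→5250; best=700 via (B,hash)
  {ABC}: card=4000; try (A,hash)→2820, (C,merge)→3130, (C,hash)→4320, (A,nl_idx)→11700, (A,merge)→12340, (C,nl)→20240 …(+1); best=2820 via (A,hash)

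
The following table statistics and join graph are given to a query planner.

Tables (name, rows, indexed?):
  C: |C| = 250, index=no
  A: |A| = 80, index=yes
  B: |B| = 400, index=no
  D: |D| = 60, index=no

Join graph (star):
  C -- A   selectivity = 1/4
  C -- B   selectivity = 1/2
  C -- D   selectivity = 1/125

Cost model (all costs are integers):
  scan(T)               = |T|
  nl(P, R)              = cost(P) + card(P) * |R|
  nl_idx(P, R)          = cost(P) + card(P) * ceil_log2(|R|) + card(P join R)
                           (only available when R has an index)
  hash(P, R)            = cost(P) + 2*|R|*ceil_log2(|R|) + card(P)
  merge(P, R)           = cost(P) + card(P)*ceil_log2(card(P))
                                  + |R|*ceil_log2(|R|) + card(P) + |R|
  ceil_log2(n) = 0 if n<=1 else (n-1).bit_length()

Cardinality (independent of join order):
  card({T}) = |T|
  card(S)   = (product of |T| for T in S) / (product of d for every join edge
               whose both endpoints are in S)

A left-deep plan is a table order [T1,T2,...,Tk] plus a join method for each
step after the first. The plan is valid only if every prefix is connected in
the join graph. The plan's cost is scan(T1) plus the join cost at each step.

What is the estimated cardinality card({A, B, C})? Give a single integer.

Tables in S: A(80), B(400), C(250)
Edges inside S: C-A(d=4), C-B(d=2)
numerator = 80 * 400 * 250 = 8000000
denominator = 4 * 2 = 8
card(S) = 8000000 / 8 = 1000000

1000000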